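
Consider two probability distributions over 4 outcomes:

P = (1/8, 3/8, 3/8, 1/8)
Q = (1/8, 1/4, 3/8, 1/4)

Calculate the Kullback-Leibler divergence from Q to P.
D(P||Q) = Σ P(i) log₂(P(i)/Q(i))
  i=0: (1/8) × log₂((1/8)/(1/8)) = (1/8) × log₂(1) = 0.0000
  i=1: (3/8) × log₂((3/8)/(1/4)) = (3/8) × log₂(3/2) = 0.2194
  i=2: (3/8) × log₂((3/8)/(3/8)) = (3/8) × log₂(1) = 0.0000
  i=3: (1/8) × log₂((1/8)/(1/4)) = (1/8) × log₂(1/2) = -0.1250
D(P||Q) = 0.0000 + 0.2194 + 0.0000 - 0.1250
  = 0.0944 bits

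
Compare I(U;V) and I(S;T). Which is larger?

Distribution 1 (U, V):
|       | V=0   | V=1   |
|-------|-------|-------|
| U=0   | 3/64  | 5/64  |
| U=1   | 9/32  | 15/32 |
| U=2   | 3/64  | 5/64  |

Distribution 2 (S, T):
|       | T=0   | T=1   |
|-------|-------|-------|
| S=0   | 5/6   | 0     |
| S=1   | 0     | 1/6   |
Distribution 1 (U, V):
Marginal P(U) (row sums):
  P(U=0) = 3/64 + 5/64 = 1/8
  P(U=1) = 9/32 + 15/32 = 3/4
  P(U=2) = 3/64 + 5/64 = 1/8
Marginal P(V) (column sums):
  P(V=0) = 3/64 + 9/32 + 3/64 = 3/8
  P(V=1) = 5/64 + 15/32 + 5/64 = 5/8

H(U) = -[(1/8)·log₂(1/8) + (3/4)·log₂(3/4) + (1/8)·log₂(1/8)]
  = 0.3750 + 0.3113 + 0.3750
  = 1.0613 bits
H(V) = -[(3/8)·log₂(3/8) + (5/8)·log₂(5/8)]
  = 0.5306 + 0.4238
  = 0.9544 bits
H(U,V) = -[(3/64)·log₂(3/64) + (5/64)·log₂(5/64) + (9/32)·log₂(9/32) + (15/32)·log₂(15/32) + (3/64)·log₂(3/64) + (5/64)·log₂(5/64)]
  = 0.2070 + 0.2873 + 0.5147 + 0.5124 + 0.2070 + 0.2873
  = 2.0157 bits

I(U;V) = H(U) + H(V) - H(U,V)
  = 1.0613 + 0.9544 - 2.0157
  = 0.0000 bits

Distribution 2 (S, T):
Marginal P(S) (row sums):
  P(S=0) = 5/6 + 0 = 5/6
  P(S=1) = 0 + 1/6 = 1/6
Marginal P(T) (column sums):
  P(T=0) = 5/6 + 0 = 5/6
  P(T=1) = 0 + 1/6 = 1/6

H(S) = -[(5/6)·log₂(5/6) + (1/6)·log₂(1/6)]
  = 0.2192 + 0.4308
  = 0.6500 bits
H(T) = -[(5/6)·log₂(5/6) + (1/6)·log₂(1/6)]
  = 0.2192 + 0.4308
  = 0.6500 bits
H(S,T) = -[(5/6)·log₂(5/6) + (1/6)·log₂(1/6)]
  = 0.2192 + 0.4308
  = 0.6500 bits

I(S;T) = H(S) + H(T) - H(S,T)
  = 0.6500 + 0.6500 - 0.6500
  = 0.6500 bits

I(S;T) = 0.6500 bits > I(U;V) = 0.0000 bits, so (S, T) has the higher mutual information (stronger dependence).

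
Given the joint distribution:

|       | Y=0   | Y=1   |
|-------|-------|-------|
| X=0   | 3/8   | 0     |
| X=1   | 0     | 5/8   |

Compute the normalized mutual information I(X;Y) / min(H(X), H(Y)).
Marginal P(X) (row sums):
  P(X=0) = 3/8 + 0 = 3/8
  P(X=1) = 0 + 5/8 = 5/8
Marginal P(Y) (column sums):
  P(Y=0) = 3/8 + 0 = 3/8
  P(Y=1) = 0 + 5/8 = 5/8

H(X) = -[(3/8)·log₂(3/8) + (5/8)·log₂(5/8)]
  = 0.5306 + 0.4238
  = 0.9544 bits
H(Y) = -[(3/8)·log₂(3/8) + (5/8)·log₂(5/8)]
  = 0.5306 + 0.4238
  = 0.9544 bits
H(X,Y) = -[(3/8)·log₂(3/8) + (5/8)·log₂(5/8)]
  = 0.5306 + 0.4238
  = 0.9544 bits

I(X;Y) = H(X) + H(Y) - H(X,Y)
  = 0.9544 + 0.9544 - 0.9544
  = 0.9544 bits

min(H(X), H(Y)) = min(0.9544, 0.9544) = 0.9544 bits
Normalized MI = 0.9544 / 0.9544 = 1.0000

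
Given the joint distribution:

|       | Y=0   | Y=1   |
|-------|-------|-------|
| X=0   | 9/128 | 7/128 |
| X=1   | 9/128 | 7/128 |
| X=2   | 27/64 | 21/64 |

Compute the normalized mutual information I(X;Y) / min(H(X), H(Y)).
Marginal P(X) (row sums):
  P(X=0) = 9/128 + 7/128 = 1/8
  P(X=1) = 9/128 + 7/128 = 1/8
  P(X=2) = 27/64 + 21/64 = 3/4
Marginal P(Y) (column sums):
  P(Y=0) = 9/128 + 9/128 + 27/64 = 9/16
  P(Y=1) = 7/128 + 7/128 + 21/64 = 7/16

H(X) = -[(1/8)·log₂(1/8) + (1/8)·log₂(1/8) + (3/4)·log₂(3/4)]
  = 0.3750 + 0.3750 + 0.3113
  = 1.0613 bits
H(Y) = -[(9/16)·log₂(9/16) + (7/16)·log₂(7/16)]
  = 0.4669 + 0.5218
  = 0.9887 bits
H(X,Y) = -[(9/128)·log₂(9/128) + (7/128)·log₂(7/128) + (9/128)·log₂(9/128) + (7/128)·log₂(7/128) + (27/64)·log₂(27/64) + (21/64)·log₂(21/64)]
  = 0.2693 + 0.2293 + 0.2693 + 0.2293 + 0.5253 + 0.5275
  = 2.0500 bits

I(X;Y) = H(X) + H(Y) - H(X,Y)
  = 1.0613 + 0.9887 - 2.0500
  = 0.0000 bits

min(H(X), H(Y)) = min(1.0613, 0.9887) = 0.9887 bits
Normalized MI = 0.0000 / 0.9887 = 0.0000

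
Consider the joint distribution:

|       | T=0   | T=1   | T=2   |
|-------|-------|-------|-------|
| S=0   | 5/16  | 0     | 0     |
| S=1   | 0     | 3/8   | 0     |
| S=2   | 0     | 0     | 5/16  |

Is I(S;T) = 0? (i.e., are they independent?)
Marginal P(S) (row sums):
  P(S=0) = 5/16 + 0 + 0 = 5/16
  P(S=1) = 0 + 3/8 + 0 = 3/8
  P(S=2) = 0 + 0 + 5/16 = 5/16
Marginal P(T) (column sums):
  P(T=0) = 5/16 + 0 + 0 = 5/16
  P(T=1) = 0 + 3/8 + 0 = 3/8
  P(T=2) = 0 + 0 + 5/16 = 5/16

S and T are independent iff P(S=i,T=j) = P(S=i)·P(T=j) for every cell.
  P(S=0)·P(T=0) = 5/16 × 5/16 = 25/256, but P(S=0,T=0) = 5/16 ✗

No, S and T are not independent. Quantitatively, I(S;T) > 0:

H(S) = -[(5/16)·log₂(5/16) + (3/8)·log₂(3/8) + (5/16)·log₂(5/16)]
  = 0.5244 + 0.5306 + 0.5244
  = 1.5794 bits
H(T) = -[(5/16)·log₂(5/16) + (3/8)·log₂(3/8) + (5/16)·log₂(5/16)]
  = 0.5244 + 0.5306 + 0.5244
  = 1.5794 bits
H(S,T) = -[(5/16)·log₂(5/16) + (3/8)·log₂(3/8) + (5/16)·log₂(5/16)]
  = 0.5244 + 0.5306 + 0.5244
  = 1.5794 bits
I(S;T) = H(S) + H(T) - H(S,T) = 1.5794 + 1.5794 - 1.5794 = 1.5794 bits > 0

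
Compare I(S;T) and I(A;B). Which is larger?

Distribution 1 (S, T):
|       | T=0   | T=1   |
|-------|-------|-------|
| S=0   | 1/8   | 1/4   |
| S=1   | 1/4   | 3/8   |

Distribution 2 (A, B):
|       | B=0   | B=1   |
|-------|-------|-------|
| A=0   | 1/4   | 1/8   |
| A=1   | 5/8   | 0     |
Distribution 1 (S, T):
Marginal P(S) (row sums):
  P(S=0) = 1/8 + 1/4 = 3/8
  P(S=1) = 1/4 + 3/8 = 5/8
Marginal P(T) (column sums):
  P(T=0) = 1/8 + 1/4 = 3/8
  P(T=1) = 1/4 + 3/8 = 5/8

H(S) = -[(3/8)·log₂(3/8) + (5/8)·log₂(5/8)]
  = 0.5306 + 0.4238
  = 0.9544 bits
H(T) = -[(3/8)·log₂(3/8) + (5/8)·log₂(5/8)]
  = 0.5306 + 0.4238
  = 0.9544 bits
H(S,T) = -[(1/8)·log₂(1/8) + (1/4)·log₂(1/4) + (1/4)·log₂(1/4) + (3/8)·log₂(3/8)]
  = 0.3750 + 0.5000 + 0.5000 + 0.5306
  = 1.9056 bits

I(S;T) = H(S) + H(T) - H(S,T)
  = 0.9544 + 0.9544 - 1.9056
  = 0.0032 bits

Distribution 2 (A, B):
Marginal P(A) (row sums):
  P(A=0) = 1/4 + 1/8 = 3/8
  P(A=1) = 5/8 + 0 = 5/8
Marginal P(B) (column sums):
  P(B=0) = 1/4 + 5/8 = 7/8
  P(B=1) = 1/8 + 0 = 1/8

H(A) = -[(3/8)·log₂(3/8) + (5/8)·log₂(5/8)]
  = 0.5306 + 0.4238
  = 0.9544 bits
H(B) = -[(7/8)·log₂(7/8) + (1/8)·log₂(1/8)]
  = 0.1686 + 0.3750
  = 0.5436 bits
H(A,B) = -[(1/4)·log₂(1/4) + (1/8)·log₂(1/8) + (5/8)·log₂(5/8)]
  = 0.5000 + 0.3750 + 0.4238
  = 1.2988 bits

I(A;B) = H(A) + H(B) - H(A,B)
  = 0.9544 + 0.5436 - 1.2988
  = 0.1992 bits

I(A;B) = 0.1992 bits > I(S;T) = 0.0032 bits, so (A, B) has the higher mutual information (stronger dependence).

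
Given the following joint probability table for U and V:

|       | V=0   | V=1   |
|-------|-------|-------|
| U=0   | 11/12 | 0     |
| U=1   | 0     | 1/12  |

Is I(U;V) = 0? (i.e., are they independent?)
Marginal P(U) (row sums):
  P(U=0) = 11/12 + 0 = 11/12
  P(U=1) = 0 + 1/12 = 1/12
Marginal P(V) (column sums):
  P(V=0) = 11/12 + 0 = 11/12
  P(V=1) = 0 + 1/12 = 1/12

U and V are independent iff P(U=i,V=j) = P(U=i)·P(V=j) for every cell.
  P(U=0)·P(V=0) = 11/12 × 11/12 = 121/144, but P(U=0,V=0) = 11/12 ✗

No, U and V are not independent. Quantitatively, I(U;V) > 0:

H(U) = -[(11/12)·log₂(11/12) + (1/12)·log₂(1/12)]
  = 0.1151 + 0.2987
  = 0.4138 bits
H(V) = -[(11/12)·log₂(11/12) + (1/12)·log₂(1/12)]
  = 0.1151 + 0.2987
  = 0.4138 bits
H(U,V) = -[(11/12)·log₂(11/12) + (1/12)·log₂(1/12)]
  = 0.1151 + 0.2987
  = 0.4138 bits
I(U;V) = H(U) + H(V) - H(U,V) = 0.4138 + 0.4138 - 0.4138 = 0.4138 bits > 0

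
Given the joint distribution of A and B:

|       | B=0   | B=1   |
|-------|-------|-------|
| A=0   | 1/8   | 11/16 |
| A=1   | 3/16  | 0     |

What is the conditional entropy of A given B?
Marginal P(B) (column sums):
  P(B=0) = 1/8 + 3/16 = 5/16
  P(B=1) = 11/16 + 0 = 11/16

H(A|B) = -Σ P(A,B)·log₂ P(A|B), where P(A|B) = P(A,B) / P(B)
  (cells with P(A,B) = 0 contribute 0)
  (A=0,B=0): P(A|B) = (1/8)/(5/16) = 2/5;  -(1/8)·log₂(2/5) = 0.1652
  (A=0,B=1): P(A|B) = (11/16)/(11/16) = 1;  -(11/16)·log₂(1) = 0.0000
  (A=1,B=0): P(A|B) = (3/16)/(5/16) = 3/5;  -(3/16)·log₂(3/5) = 0.1382
H(A|B) = 0.1652 + 0.0000 + 0.1382
  = 0.3034 bits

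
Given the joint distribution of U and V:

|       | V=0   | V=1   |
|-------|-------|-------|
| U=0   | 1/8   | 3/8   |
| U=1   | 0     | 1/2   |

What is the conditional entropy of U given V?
Marginal P(V) (column sums):
  P(V=0) = 1/8 + 0 = 1/8
  P(V=1) = 3/8 + 1/2 = 7/8

H(U|V) = -Σ P(U,V)·log₂ P(U|V), where P(U|V) = P(U,V) / P(V)
  (cells with P(U,V) = 0 contribute 0)
  (U=0,V=0): P(U|V) = (1/8)/(1/8) = 1;  -(1/8)·log₂(1) = 0.0000
  (U=0,V=1): P(U|V) = (3/8)/(7/8) = 3/7;  -(3/8)·log₂(3/7) = 0.4584
  (U=1,V=1): P(U|V) = (1/2)/(7/8) = 4/7;  -(1/2)·log₂(4/7) = 0.4037
H(U|V) = 0.0000 + 0.4584 + 0.4037
  = 0.8621 bits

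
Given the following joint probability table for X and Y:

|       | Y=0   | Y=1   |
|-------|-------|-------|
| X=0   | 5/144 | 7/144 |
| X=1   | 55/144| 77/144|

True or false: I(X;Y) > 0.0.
Marginal P(X) (row sums):
  P(X=0) = 5/144 + 7/144 = 1/12
  P(X=1) = 55/144 + 77/144 = 11/12
Marginal P(Y) (column sums):
  P(Y=0) = 5/144 + 55/144 = 5/12
  P(Y=1) = 7/144 + 77/144 = 7/12

H(X) = -[(1/12)·log₂(1/12) + (11/12)·log₂(11/12)]
  = 0.2987 + 0.1151
  = 0.4138 bits
H(Y) = -[(5/12)·log₂(5/12) + (7/12)·log₂(7/12)]
  = 0.5263 + 0.4536
  = 0.9799 bits
H(X,Y) = -[(5/144)·log₂(5/144) + (7/144)·log₂(7/144) + (55/144)·log₂(55/144) + (77/144)·log₂(77/144)]
  = 0.1683 + 0.2121 + 0.5304 + 0.4829
  = 1.3937 bits

I(X;Y) = H(X) + H(Y) - H(X,Y)
  = 0.4138 + 0.9799 - 1.3937
  = 0.0000 bits

False. I(X;Y) = 0.0000 bits, which is ≤ 0.0 bits.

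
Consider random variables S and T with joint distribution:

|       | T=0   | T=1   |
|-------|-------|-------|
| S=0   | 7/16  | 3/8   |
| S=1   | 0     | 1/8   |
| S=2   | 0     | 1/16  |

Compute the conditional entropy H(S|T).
Marginal P(T) (column sums):
  P(T=0) = 7/16 + 0 + 0 = 7/16
  P(T=1) = 3/8 + 1/8 + 1/16 = 9/16

H(S|T) = -Σ P(S,T)·log₂ P(S|T), where P(S|T) = P(S,T) / P(T)
  (cells with P(S,T) = 0 contribute 0)
  (S=0,T=0): P(S|T) = (7/16)/(7/16) = 1;  -(7/16)·log₂(1) = 0.0000
  (S=0,T=1): P(S|T) = (3/8)/(9/16) = 2/3;  -(3/8)·log₂(2/3) = 0.2194
  (S=1,T=1): P(S|T) = (1/8)/(9/16) = 2/9;  -(1/8)·log₂(2/9) = 0.2712
  (S=2,T=1): P(S|T) = (1/16)/(9/16) = 1/9;  -(1/16)·log₂(1/9) = 0.1981
H(S|T) = 0.0000 + 0.2194 + 0.2712 + 0.1981
  = 0.6887 bits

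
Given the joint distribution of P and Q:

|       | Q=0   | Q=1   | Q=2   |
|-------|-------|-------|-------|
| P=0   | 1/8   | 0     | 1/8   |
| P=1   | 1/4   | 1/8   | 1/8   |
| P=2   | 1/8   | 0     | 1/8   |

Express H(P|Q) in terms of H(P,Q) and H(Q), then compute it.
H(P|Q) = H(P,Q) - H(Q)

Marginal P(Q) (column sums):
  P(Q=0) = 1/8 + 1/4 + 1/8 = 1/2
  P(Q=1) = 0 + 1/8 + 0 = 1/8
  P(Q=2) = 1/8 + 1/8 + 1/8 = 3/8

H(P,Q) = -[(1/8)·log₂(1/8) + (1/8)·log₂(1/8) + (1/4)·log₂(1/4) + (1/8)·log₂(1/8) + (1/8)·log₂(1/8) + (1/8)·log₂(1/8) + (1/8)·log₂(1/8)]
  = 0.3750 + 0.3750 + 0.5000 + 0.3750 + 0.3750 + 0.3750 + 0.3750
  = 2.7500 bits
H(Q) = -[(1/2)·log₂(1/2) + (1/8)·log₂(1/8) + (3/8)·log₂(3/8)]
  = 0.5000 + 0.3750 + 0.5306
  = 1.4056 bits

H(P|Q) = 2.7500 - 1.4056 = 1.3444 bits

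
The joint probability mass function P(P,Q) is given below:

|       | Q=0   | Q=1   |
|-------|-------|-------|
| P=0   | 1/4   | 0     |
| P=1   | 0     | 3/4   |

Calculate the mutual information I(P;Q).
Marginal P(P) (row sums):
  P(P=0) = 1/4 + 0 = 1/4
  P(P=1) = 0 + 3/4 = 3/4
Marginal P(Q) (column sums):
  P(Q=0) = 1/4 + 0 = 1/4
  P(Q=1) = 0 + 3/4 = 3/4

H(P) = -[(1/4)·log₂(1/4) + (3/4)·log₂(3/4)]
  = 0.5000 + 0.3113
  = 0.8113 bits
H(Q) = -[(1/4)·log₂(1/4) + (3/4)·log₂(3/4)]
  = 0.5000 + 0.3113
  = 0.8113 bits
H(P,Q) = -[(1/4)·log₂(1/4) + (3/4)·log₂(3/4)]
  = 0.5000 + 0.3113
  = 0.8113 bits

I(P;Q) = H(P) + H(Q) - H(P,Q)
  = 0.8113 + 0.8113 - 0.8113
  = 0.8113 bits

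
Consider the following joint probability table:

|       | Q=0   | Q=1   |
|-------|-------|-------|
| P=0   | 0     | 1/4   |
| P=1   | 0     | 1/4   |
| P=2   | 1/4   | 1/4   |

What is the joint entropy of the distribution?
H(P,Q) = -Σ P(P,Q) log₂ P(P,Q), summed over the non-zero cells:
H(P,Q) = -[(1/4)·log₂(1/4) + (1/4)·log₂(1/4) + (1/4)·log₂(1/4) + (1/4)·log₂(1/4)]
  = 0.5000 + 0.5000 + 0.5000 + 0.5000
  = 2.0000 bits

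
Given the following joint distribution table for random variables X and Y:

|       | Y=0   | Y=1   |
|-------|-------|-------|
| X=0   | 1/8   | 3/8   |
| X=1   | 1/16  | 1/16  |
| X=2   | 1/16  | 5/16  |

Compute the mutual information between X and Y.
Marginal P(X) (row sums):
  P(X=0) = 1/8 + 3/8 = 1/2
  P(X=1) = 1/16 + 1/16 = 1/8
  P(X=2) = 1/16 + 5/16 = 3/8
Marginal P(Y) (column sums):
  P(Y=0) = 1/8 + 1/16 + 1/16 = 1/4
  P(Y=1) = 3/8 + 1/16 + 5/16 = 3/4

H(X) = -[(1/2)·log₂(1/2) + (1/8)·log₂(1/8) + (3/8)·log₂(3/8)]
  = 0.5000 + 0.3750 + 0.5306
  = 1.4056 bits
H(Y) = -[(1/4)·log₂(1/4) + (3/4)·log₂(3/4)]
  = 0.5000 + 0.3113
  = 0.8113 bits
H(X,Y) = -[(1/8)·log₂(1/8) + (3/8)·log₂(3/8) + (1/16)·log₂(1/16) + (1/16)·log₂(1/16) + (1/16)·log₂(1/16) + (5/16)·log₂(5/16)]
  = 0.3750 + 0.5306 + 0.2500 + 0.2500 + 0.2500 + 0.5244
  = 2.1800 bits

I(X;Y) = H(X) + H(Y) - H(X,Y)
  = 1.4056 + 0.8113 - 2.1800
  = 0.0369 bits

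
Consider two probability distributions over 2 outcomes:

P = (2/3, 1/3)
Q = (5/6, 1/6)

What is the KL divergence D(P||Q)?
D(P||Q) = Σ P(i) log₂(P(i)/Q(i))
  i=0: (2/3) × log₂((2/3)/(5/6)) = (2/3) × log₂(4/5) = -0.2146
  i=1: (1/3) × log₂((1/3)/(1/6)) = (1/3) × log₂(2) = 0.3333
D(P||Q) = -0.2146 + 0.3333
  = 0.1187 bits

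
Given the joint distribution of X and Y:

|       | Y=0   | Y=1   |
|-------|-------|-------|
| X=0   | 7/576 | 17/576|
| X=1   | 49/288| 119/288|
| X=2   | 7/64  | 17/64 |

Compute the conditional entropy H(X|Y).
Marginal P(Y) (column sums):
  P(Y=0) = 7/576 + 49/288 + 7/64 = 7/24
  P(Y=1) = 17/576 + 119/288 + 17/64 = 17/24

H(X|Y) = -Σ P(X,Y)·log₂ P(X|Y), where P(X|Y) = P(X,Y) / P(Y)
  (X=0,Y=0): P(X|Y) = (7/576)/(7/24) = 1/24;  -(7/576)·log₂(1/24) = 0.0557
  (X=0,Y=1): P(X|Y) = (17/576)/(17/24) = 1/24;  -(17/576)·log₂(1/24) = 0.1353
  (X=1,Y=0): P(X|Y) = (49/288)/(7/24) = 7/12;  -(49/288)·log₂(7/12) = 0.1323
  (X=1,Y=1): P(X|Y) = (119/288)/(17/24) = 7/12;  -(119/288)·log₂(7/12) = 0.3213
  (X=2,Y=0): P(X|Y) = (7/64)/(7/24) = 3/8;  -(7/64)·log₂(3/8) = 0.1548
  (X=2,Y=1): P(X|Y) = (17/64)/(17/24) = 3/8;  -(17/64)·log₂(3/8) = 0.3759
H(X|Y) = 0.0557 + 0.1353 + 0.1323 + 0.3213 + 0.1548 + 0.3759
  = 1.1753 bits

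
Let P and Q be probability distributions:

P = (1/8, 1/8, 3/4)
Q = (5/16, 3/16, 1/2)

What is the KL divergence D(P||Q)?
D(P||Q) = Σ P(i) log₂(P(i)/Q(i))
  i=0: (1/8) × log₂((1/8)/(5/16)) = (1/8) × log₂(2/5) = -0.1652
  i=1: (1/8) × log₂((1/8)/(3/16)) = (1/8) × log₂(2/3) = -0.0731
  i=2: (3/4) × log₂((3/4)/(1/2)) = (3/4) × log₂(3/2) = 0.4387
D(P||Q) = -0.1652 - 0.0731 + 0.4387
  = 0.2004 bits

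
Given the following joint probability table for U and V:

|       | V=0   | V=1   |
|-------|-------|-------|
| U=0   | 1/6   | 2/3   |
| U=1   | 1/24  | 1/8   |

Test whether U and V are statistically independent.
Marginal P(U) (row sums):
  P(U=0) = 1/6 + 2/3 = 5/6
  P(U=1) = 1/24 + 1/8 = 1/6
Marginal P(V) (column sums):
  P(V=0) = 1/6 + 1/24 = 5/24
  P(V=1) = 2/3 + 1/8 = 19/24

U and V are independent iff P(U=i,V=j) = P(U=i)·P(V=j) for every cell.
  P(U=0)·P(V=0) = 5/6 × 5/24 = 25/144, but P(U=0,V=0) = 1/6 ✗

No, U and V are not independent. Quantitatively, I(U;V) > 0:

H(U) = -[(5/6)·log₂(5/6) + (1/6)·log₂(1/6)]
  = 0.2192 + 0.4308
  = 0.6500 bits
H(V) = -[(5/24)·log₂(5/24) + (19/24)·log₂(19/24)]
  = 0.4715 + 0.2668
  = 0.7383 bits
H(U,V) = -[(1/6)·log₂(1/6) + (2/3)·log₂(2/3) + (1/24)·log₂(1/24) + (1/8)·log₂(1/8)]
  = 0.4308 + 0.3900 + 0.1910 + 0.3750
  = 1.3868 bits
I(U;V) = H(U) + H(V) - H(U,V) = 0.6500 + 0.7383 - 1.3868 = 0.0015 bits > 0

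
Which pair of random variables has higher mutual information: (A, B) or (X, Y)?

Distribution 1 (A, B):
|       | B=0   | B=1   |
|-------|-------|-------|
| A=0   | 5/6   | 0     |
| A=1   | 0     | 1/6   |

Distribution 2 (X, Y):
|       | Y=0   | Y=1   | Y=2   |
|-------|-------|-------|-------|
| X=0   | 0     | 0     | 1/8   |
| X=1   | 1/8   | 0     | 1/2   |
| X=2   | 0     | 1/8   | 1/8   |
Distribution 1 (A, B):
Marginal P(A) (row sums):
  P(A=0) = 5/6 + 0 = 5/6
  P(A=1) = 0 + 1/6 = 1/6
Marginal P(B) (column sums):
  P(B=0) = 5/6 + 0 = 5/6
  P(B=1) = 0 + 1/6 = 1/6

H(A) = -[(5/6)·log₂(5/6) + (1/6)·log₂(1/6)]
  = 0.2192 + 0.4308
  = 0.6500 bits
H(B) = -[(5/6)·log₂(5/6) + (1/6)·log₂(1/6)]
  = 0.2192 + 0.4308
  = 0.6500 bits
H(A,B) = -[(5/6)·log₂(5/6) + (1/6)·log₂(1/6)]
  = 0.2192 + 0.4308
  = 0.6500 bits

I(A;B) = H(A) + H(B) - H(A,B)
  = 0.6500 + 0.6500 - 0.6500
  = 0.6500 bits

Distribution 2 (X, Y):
Marginal P(X) (row sums):
  P(X=0) = 0 + 0 + 1/8 = 1/8
  P(X=1) = 1/8 + 0 + 1/2 = 5/8
  P(X=2) = 0 + 1/8 + 1/8 = 1/4
Marginal P(Y) (column sums):
  P(Y=0) = 0 + 1/8 + 0 = 1/8
  P(Y=1) = 0 + 0 + 1/8 = 1/8
  P(Y=2) = 1/8 + 1/2 + 1/8 = 3/4

H(X) = -[(1/8)·log₂(1/8) + (5/8)·log₂(5/8) + (1/4)·log₂(1/4)]
  = 0.3750 + 0.4238 + 0.5000
  = 1.2988 bits
H(Y) = -[(1/8)·log₂(1/8) + (1/8)·log₂(1/8) + (3/4)·log₂(3/4)]
  = 0.3750 + 0.3750 + 0.3113
  = 1.0613 bits
H(X,Y) = -[(1/8)·log₂(1/8) + (1/8)·log₂(1/8) + (1/2)·log₂(1/2) + (1/8)·log₂(1/8) + (1/8)·log₂(1/8)]
  = 0.3750 + 0.3750 + 0.5000 + 0.3750 + 0.3750
  = 2.0000 bits

I(X;Y) = H(X) + H(Y) - H(X,Y)
  = 1.2988 + 1.0613 - 2.0000
  = 0.3601 bits

I(A;B) = 0.6500 bits > I(X;Y) = 0.3601 bits, so (A, B) has the higher mutual information (stronger dependence).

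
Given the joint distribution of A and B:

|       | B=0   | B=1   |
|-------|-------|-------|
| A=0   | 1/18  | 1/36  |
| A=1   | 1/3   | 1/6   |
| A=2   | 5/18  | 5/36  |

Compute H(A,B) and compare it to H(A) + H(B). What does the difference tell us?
Marginal P(A) (row sums):
  P(A=0) = 1/18 + 1/36 = 1/12
  P(A=1) = 1/3 + 1/6 = 1/2
  P(A=2) = 5/18 + 5/36 = 5/12
Marginal P(B) (column sums):
  P(B=0) = 1/18 + 1/3 + 5/18 = 2/3
  P(B=1) = 1/36 + 1/6 + 5/36 = 1/3

H(A,B) = -[(1/18)·log₂(1/18) + (1/36)·log₂(1/36) + (1/3)·log₂(1/3) + (1/6)·log₂(1/6) + (5/18)·log₂(5/18) + (5/36)·log₂(5/36)]
  = 0.2317 + 0.1436 + 0.5283 + 0.4308 + 0.5133 + 0.3956
  = 2.2433 bits
H(A) = -[(1/12)·log₂(1/12) + (1/2)·log₂(1/2) + (5/12)·log₂(5/12)]
  = 0.2987 + 0.5000 + 0.5263
  = 1.3250 bits
H(B) = -[(2/3)·log₂(2/3) + (1/3)·log₂(1/3)]
  = 0.3900 + 0.5283
  = 0.9183 bits

H(A) + H(B) = 1.3250 + 0.9183 = 2.2433 bits
Difference: H(A) + H(B) - H(A,B) = 2.2433 - 2.2433 = 0.0000 bits = I(A;B)

The difference is the mutual information; it is 0 here, so A and B are independent (the joint entropy equals the sum of the marginal entropies).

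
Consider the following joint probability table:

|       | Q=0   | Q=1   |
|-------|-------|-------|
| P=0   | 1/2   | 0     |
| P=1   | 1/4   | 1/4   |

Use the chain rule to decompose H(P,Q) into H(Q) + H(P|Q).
By the chain rule: H(P,Q) = H(Q) + H(P|Q)

Marginal P(Q) (column sums):
  P(Q=0) = 1/2 + 1/4 = 3/4
  P(Q=1) = 0 + 1/4 = 1/4
H(Q) = -[(3/4)·log₂(3/4) + (1/4)·log₂(1/4)]
  = 0.3113 + 0.5000
  = 0.8113 bits
H(P|Q) = -Σ P(P,Q)·log₂ P(P|Q), where P(P|Q) = P(P,Q) / P(Q)
  (cells with P(P,Q) = 0 contribute 0)
  (P=0,Q=0): P(P|Q) = (1/2)/(3/4) = 2/3;  -(1/2)·log₂(2/3) = 0.2925
  (P=1,Q=0): P(P|Q) = (1/4)/(3/4) = 1/3;  -(1/4)·log₂(1/3) = 0.3962
  (P=1,Q=1): P(P|Q) = (1/4)/(1/4) = 1;  -(1/4)·log₂(1) = 0.0000
H(P|Q) = 0.2925 + 0.3962 + 0.0000
  = 0.6887 bits

H(P,Q) = H(Q) + H(P|Q) = 0.8113 + 0.6887 = 1.5000 bits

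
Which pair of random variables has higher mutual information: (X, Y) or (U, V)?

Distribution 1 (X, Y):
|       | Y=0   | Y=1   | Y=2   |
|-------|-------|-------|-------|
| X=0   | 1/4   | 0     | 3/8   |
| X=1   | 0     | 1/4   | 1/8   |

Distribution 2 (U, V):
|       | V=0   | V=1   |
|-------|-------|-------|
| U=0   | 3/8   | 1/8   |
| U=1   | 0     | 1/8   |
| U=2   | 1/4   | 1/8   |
Distribution 1 (X, Y):
Marginal P(X) (row sums):
  P(X=0) = 1/4 + 0 + 3/8 = 5/8
  P(X=1) = 0 + 1/4 + 1/8 = 3/8
Marginal P(Y) (column sums):
  P(Y=0) = 1/4 + 0 = 1/4
  P(Y=1) = 0 + 1/4 = 1/4
  P(Y=2) = 3/8 + 1/8 = 1/2

H(X) = -[(5/8)·log₂(5/8) + (3/8)·log₂(3/8)]
  = 0.4238 + 0.5306
  = 0.9544 bits
H(Y) = -[(1/4)·log₂(1/4) + (1/4)·log₂(1/4) + (1/2)·log₂(1/2)]
  = 0.5000 + 0.5000 + 0.5000
  = 1.5000 bits
H(X,Y) = -[(1/4)·log₂(1/4) + (3/8)·log₂(3/8) + (1/4)·log₂(1/4) + (1/8)·log₂(1/8)]
  = 0.5000 + 0.5306 + 0.5000 + 0.3750
  = 1.9056 bits

I(X;Y) = H(X) + H(Y) - H(X,Y)
  = 0.9544 + 1.5000 - 1.9056
  = 0.5488 bits

Distribution 2 (U, V):
Marginal P(U) (row sums):
  P(U=0) = 3/8 + 1/8 = 1/2
  P(U=1) = 0 + 1/8 = 1/8
  P(U=2) = 1/4 + 1/8 = 3/8
Marginal P(V) (column sums):
  P(V=0) = 3/8 + 0 + 1/4 = 5/8
  P(V=1) = 1/8 + 1/8 + 1/8 = 3/8

H(U) = -[(1/2)·log₂(1/2) + (1/8)·log₂(1/8) + (3/8)·log₂(3/8)]
  = 0.5000 + 0.3750 + 0.5306
  = 1.4056 bits
H(V) = -[(5/8)·log₂(5/8) + (3/8)·log₂(3/8)]
  = 0.4238 + 0.5306
  = 0.9544 bits
H(U,V) = -[(3/8)·log₂(3/8) + (1/8)·log₂(1/8) + (1/8)·log₂(1/8) + (1/4)·log₂(1/4) + (1/8)·log₂(1/8)]
  = 0.5306 + 0.3750 + 0.3750 + 0.5000 + 0.3750
  = 2.1556 bits

I(U;V) = H(U) + H(V) - H(U,V)
  = 1.4056 + 0.9544 - 2.1556
  = 0.2044 bits

I(X;Y) = 0.5488 bits > I(U;V) = 0.2044 bits, so (X, Y) has the higher mutual information (stronger dependence).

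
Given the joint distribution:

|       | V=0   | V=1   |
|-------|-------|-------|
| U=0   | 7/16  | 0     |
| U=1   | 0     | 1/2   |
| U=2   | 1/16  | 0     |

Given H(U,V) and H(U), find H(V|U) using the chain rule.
From the chain rule: H(U,V) = H(U) + H(V|U)
Therefore: H(V|U) = H(U,V) - H(U)

H(U,V) = -[(7/16)·log₂(7/16) + (1/2)·log₂(1/2) + (1/16)·log₂(1/16)]
  = 0.5218 + 0.5000 + 0.2500
  = 1.2718 bits
Marginal P(U) (row sums):
  P(U=0) = 7/16 + 0 = 7/16
  P(U=1) = 0 + 1/2 = 1/2
  P(U=2) = 1/16 + 0 = 1/16
H(U) = -[(7/16)·log₂(7/16) + (1/2)·log₂(1/2) + (1/16)·log₂(1/16)]
  = 0.5218 + 0.5000 + 0.2500
  = 1.2718 bits

H(V|U) = 1.2718 - 1.2718 = 0.0000 bits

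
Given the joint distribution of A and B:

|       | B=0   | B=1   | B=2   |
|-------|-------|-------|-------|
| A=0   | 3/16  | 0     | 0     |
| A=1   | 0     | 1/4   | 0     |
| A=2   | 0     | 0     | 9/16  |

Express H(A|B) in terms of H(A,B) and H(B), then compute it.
H(A|B) = H(A,B) - H(B)

Marginal P(B) (column sums):
  P(B=0) = 3/16 + 0 + 0 = 3/16
  P(B=1) = 0 + 1/4 + 0 = 1/4
  P(B=2) = 0 + 0 + 9/16 = 9/16

H(A,B) = -[(3/16)·log₂(3/16) + (1/4)·log₂(1/4) + (9/16)·log₂(9/16)]
  = 0.4528 + 0.5000 + 0.4669
  = 1.4197 bits
H(B) = -[(3/16)·log₂(3/16) + (1/4)·log₂(1/4) + (9/16)·log₂(9/16)]
  = 0.4528 + 0.5000 + 0.4669
  = 1.4197 bits

H(A|B) = 1.4197 - 1.4197 = 0.0000 bits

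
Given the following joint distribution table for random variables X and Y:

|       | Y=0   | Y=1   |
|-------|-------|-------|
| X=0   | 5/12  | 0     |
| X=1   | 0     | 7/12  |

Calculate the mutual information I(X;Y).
Marginal P(X) (row sums):
  P(X=0) = 5/12 + 0 = 5/12
  P(X=1) = 0 + 7/12 = 7/12
Marginal P(Y) (column sums):
  P(Y=0) = 5/12 + 0 = 5/12
  P(Y=1) = 0 + 7/12 = 7/12

H(X) = -[(5/12)·log₂(5/12) + (7/12)·log₂(7/12)]
  = 0.5263 + 0.4536
  = 0.9799 bits
H(Y) = -[(5/12)·log₂(5/12) + (7/12)·log₂(7/12)]
  = 0.5263 + 0.4536
  = 0.9799 bits
H(X,Y) = -[(5/12)·log₂(5/12) + (7/12)·log₂(7/12)]
  = 0.5263 + 0.4536
  = 0.9799 bits

I(X;Y) = H(X) + H(Y) - H(X,Y)
  = 0.9799 + 0.9799 - 0.9799
  = 0.9799 bits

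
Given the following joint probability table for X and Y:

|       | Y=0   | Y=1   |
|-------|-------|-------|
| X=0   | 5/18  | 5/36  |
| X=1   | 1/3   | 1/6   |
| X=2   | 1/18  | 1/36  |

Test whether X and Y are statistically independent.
Marginal P(X) (row sums):
  P(X=0) = 5/18 + 5/36 = 5/12
  P(X=1) = 1/3 + 1/6 = 1/2
  P(X=2) = 1/18 + 1/36 = 1/12
Marginal P(Y) (column sums):
  P(Y=0) = 5/18 + 1/3 + 1/18 = 2/3
  P(Y=1) = 5/36 + 1/6 + 1/36 = 1/3

X and Y are independent iff P(X=i,Y=j) = P(X=i)·P(Y=j) for every cell.
  P(X=0)·P(Y=0) = 5/12 × 2/3 = 5/18 = P(X=0,Y=0) ✓
  P(X=0)·P(Y=1) = 5/12 × 1/3 = 5/36 = P(X=0,Y=1) ✓
  P(X=1)·P(Y=0) = 1/2 × 2/3 = 1/3 = P(X=1,Y=0) ✓
  P(X=1)·P(Y=1) = 1/2 × 1/3 = 1/6 = P(X=1,Y=1) ✓
  P(X=2)·P(Y=0) = 1/12 × 2/3 = 1/18 = P(X=2,Y=0) ✓
  P(X=2)·P(Y=1) = 1/12 × 1/3 = 1/36 = P(X=2,Y=1) ✓

Yes, X and Y are independent: every cell factors, so I(X;Y) = 0 bits.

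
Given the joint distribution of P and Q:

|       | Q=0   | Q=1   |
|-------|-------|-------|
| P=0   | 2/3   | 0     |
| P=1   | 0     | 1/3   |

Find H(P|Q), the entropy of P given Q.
Marginal P(Q) (column sums):
  P(Q=0) = 2/3 + 0 = 2/3
  P(Q=1) = 0 + 1/3 = 1/3

H(P|Q) = -Σ P(P,Q)·log₂ P(P|Q), where P(P|Q) = P(P,Q) / P(Q)
  (cells with P(P,Q) = 0 contribute 0)
  (P=0,Q=0): P(P|Q) = (2/3)/(2/3) = 1;  -(2/3)·log₂(1) = 0.0000
  (P=1,Q=1): P(P|Q) = (1/3)/(1/3) = 1;  -(1/3)·log₂(1) = 0.0000
H(P|Q) = 0.0000 + 0.0000
  = 0.0000 bits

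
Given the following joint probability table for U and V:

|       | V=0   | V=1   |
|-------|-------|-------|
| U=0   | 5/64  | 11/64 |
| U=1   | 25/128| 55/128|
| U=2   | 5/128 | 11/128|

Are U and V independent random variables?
Marginal P(U) (row sums):
  P(U=0) = 5/64 + 11/64 = 1/4
  P(U=1) = 25/128 + 55/128 = 5/8
  P(U=2) = 5/128 + 11/128 = 1/8
Marginal P(V) (column sums):
  P(V=0) = 5/64 + 25/128 + 5/128 = 5/16
  P(V=1) = 11/64 + 55/128 + 11/128 = 11/16

U and V are independent iff P(U=i,V=j) = P(U=i)·P(V=j) for every cell.
  P(U=0)·P(V=0) = 1/4 × 5/16 = 5/64 = P(U=0,V=0) ✓
  P(U=0)·P(V=1) = 1/4 × 11/16 = 11/64 = P(U=0,V=1) ✓
  P(U=1)·P(V=0) = 5/8 × 5/16 = 25/128 = P(U=1,V=0) ✓
  P(U=1)·P(V=1) = 5/8 × 11/16 = 55/128 = P(U=1,V=1) ✓
  P(U=2)·P(V=0) = 1/8 × 5/16 = 5/128 = P(U=2,V=0) ✓
  P(U=2)·P(V=1) = 1/8 × 11/16 = 11/128 = P(U=2,V=1) ✓

Yes, U and V are independent: every cell factors, so I(U;V) = 0 bits.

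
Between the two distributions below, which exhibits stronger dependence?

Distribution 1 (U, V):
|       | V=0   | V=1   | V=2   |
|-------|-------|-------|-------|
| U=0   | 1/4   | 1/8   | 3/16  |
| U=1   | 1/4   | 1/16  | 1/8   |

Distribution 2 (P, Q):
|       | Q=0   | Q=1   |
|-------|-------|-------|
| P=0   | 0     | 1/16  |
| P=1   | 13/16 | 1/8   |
Distribution 1 (U, V):
Marginal P(U) (row sums):
  P(U=0) = 1/4 + 1/8 + 3/16 = 9/16
  P(U=1) = 1/4 + 1/16 + 1/8 = 7/16
Marginal P(V) (column sums):
  P(V=0) = 1/4 + 1/4 = 1/2
  P(V=1) = 1/8 + 1/16 = 3/16
  P(V=2) = 3/16 + 1/8 = 5/16

H(U) = -[(9/16)·log₂(9/16) + (7/16)·log₂(7/16)]
  = 0.4669 + 0.5218
  = 0.9887 bits
H(V) = -[(1/2)·log₂(1/2) + (3/16)·log₂(3/16) + (5/16)·log₂(5/16)]
  = 0.5000 + 0.4528 + 0.5244
  = 1.4772 bits
H(U,V) = -[(1/4)·log₂(1/4) + (1/8)·log₂(1/8) + (3/16)·log₂(3/16) + (1/4)·log₂(1/4) + (1/16)·log₂(1/16) + (1/8)·log₂(1/8)]
  = 0.5000 + 0.3750 + 0.4528 + 0.5000 + 0.2500 + 0.3750
  = 2.4528 bits

I(U;V) = H(U) + H(V) - H(U,V)
  = 0.9887 + 1.4772 - 2.4528
  = 0.0131 bits

Distribution 2 (P, Q):
Marginal P(P) (row sums):
  P(P=0) = 0 + 1/16 = 1/16
  P(P=1) = 13/16 + 1/8 = 15/16
Marginal P(Q) (column sums):
  P(Q=0) = 0 + 13/16 = 13/16
  P(Q=1) = 1/16 + 1/8 = 3/16

H(P) = -[(1/16)·log₂(1/16) + (15/16)·log₂(15/16)]
  = 0.2500 + 0.0873
  = 0.3373 bits
H(Q) = -[(13/16)·log₂(13/16) + (3/16)·log₂(3/16)]
  = 0.2434 + 0.4528
  = 0.6962 bits
H(P,Q) = -[(1/16)·log₂(1/16) + (13/16)·log₂(13/16) + (1/8)·log₂(1/8)]
  = 0.2500 + 0.2434 + 0.3750
  = 0.8684 bits

I(P;Q) = H(P) + H(Q) - H(P,Q)
  = 0.3373 + 0.6962 - 0.8684
  = 0.1651 bits

I(P;Q) = 0.1651 bits > I(U;V) = 0.0131 bits, so (P, Q) has the higher mutual information (stronger dependence).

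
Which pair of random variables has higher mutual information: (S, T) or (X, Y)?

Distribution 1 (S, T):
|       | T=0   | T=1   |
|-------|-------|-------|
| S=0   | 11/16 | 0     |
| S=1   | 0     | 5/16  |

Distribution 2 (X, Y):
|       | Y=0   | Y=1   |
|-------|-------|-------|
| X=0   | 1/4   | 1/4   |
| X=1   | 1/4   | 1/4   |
Distribution 1 (S, T):
Marginal P(S) (row sums):
  P(S=0) = 11/16 + 0 = 11/16
  P(S=1) = 0 + 5/16 = 5/16
Marginal P(T) (column sums):
  P(T=0) = 11/16 + 0 = 11/16
  P(T=1) = 0 + 5/16 = 5/16

H(S) = -[(11/16)·log₂(11/16) + (5/16)·log₂(5/16)]
  = 0.3716 + 0.5244
  = 0.8960 bits
H(T) = -[(11/16)·log₂(11/16) + (5/16)·log₂(5/16)]
  = 0.3716 + 0.5244
  = 0.8960 bits
H(S,T) = -[(11/16)·log₂(11/16) + (5/16)·log₂(5/16)]
  = 0.3716 + 0.5244
  = 0.8960 bits

I(S;T) = H(S) + H(T) - H(S,T)
  = 0.8960 + 0.8960 - 0.8960
  = 0.8960 bits

Distribution 2 (X, Y):
Marginal P(X) (row sums):
  P(X=0) = 1/4 + 1/4 = 1/2
  P(X=1) = 1/4 + 1/4 = 1/2
Marginal P(Y) (column sums):
  P(Y=0) = 1/4 + 1/4 = 1/2
  P(Y=1) = 1/4 + 1/4 = 1/2

H(X) = -[(1/2)·log₂(1/2) + (1/2)·log₂(1/2)]
  = 0.5000 + 0.5000
  = 1.0000 bits
H(Y) = -[(1/2)·log₂(1/2) + (1/2)·log₂(1/2)]
  = 0.5000 + 0.5000
  = 1.0000 bits
H(X,Y) = -[(1/4)·log₂(1/4) + (1/4)·log₂(1/4) + (1/4)·log₂(1/4) + (1/4)·log₂(1/4)]
  = 0.5000 + 0.5000 + 0.5000 + 0.5000
  = 2.0000 bits

I(X;Y) = H(X) + H(Y) - H(X,Y)
  = 1.0000 + 1.0000 - 2.0000
  = 0.0000 bits

I(S;T) = 0.8960 bits > I(X;Y) = 0.0000 bits, so (S, T) has the higher mutual information (stronger dependence).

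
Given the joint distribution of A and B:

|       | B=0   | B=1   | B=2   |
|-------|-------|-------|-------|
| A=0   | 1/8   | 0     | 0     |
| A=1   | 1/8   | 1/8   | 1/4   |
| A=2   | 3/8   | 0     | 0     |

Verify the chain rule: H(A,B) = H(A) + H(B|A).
Left side:
H(A,B) = -[(1/8)·log₂(1/8) + (1/8)·log₂(1/8) + (1/8)·log₂(1/8) + (1/4)·log₂(1/4) + (3/8)·log₂(3/8)]
  = 0.3750 + 0.3750 + 0.3750 + 0.5000 + 0.5306
  = 2.1556 bits

Right side:
Marginal P(A) (row sums):
  P(A=0) = 1/8 + 0 + 0 = 1/8
  P(A=1) = 1/8 + 1/8 + 1/4 = 1/2
  P(A=2) = 3/8 + 0 + 0 = 3/8
H(A) = -[(1/8)·log₂(1/8) + (1/2)·log₂(1/2) + (3/8)·log₂(3/8)]
  = 0.3750 + 0.5000 + 0.5306
  = 1.4056 bits
H(B|A) = -Σ P(A,B)·log₂ P(B|A), where P(B|A) = P(A,B) / P(A)
  (cells with P(A,B) = 0 contribute 0)
  (A=0,B=0): P(B|A) = (1/8)/(1/8) = 1;  -(1/8)·log₂(1) = 0.0000
  (A=1,B=0): P(B|A) = (1/8)/(1/2) = 1/4;  -(1/8)·log₂(1/4) = 0.2500
  (A=1,B=1): P(B|A) = (1/8)/(1/2) = 1/4;  -(1/8)·log₂(1/4) = 0.2500
  (A=1,B=2): P(B|A) = (1/4)/(1/2) = 1/2;  -(1/4)·log₂(1/2) = 0.2500
  (A=2,B=0): P(B|A) = (3/8)/(3/8) = 1;  -(3/8)·log₂(1) = 0.0000
H(B|A) = 0.0000 + 0.2500 + 0.2500 + 0.2500 + 0.0000
  = 0.7500 bits
H(A) + H(B|A) = 1.4056 + 0.7500 = 2.1556 bits

Both sides equal 2.1556 bits, so the chain rule holds ✓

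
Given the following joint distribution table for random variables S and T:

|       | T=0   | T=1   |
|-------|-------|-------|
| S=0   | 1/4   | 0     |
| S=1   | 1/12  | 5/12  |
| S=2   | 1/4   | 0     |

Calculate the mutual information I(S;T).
Marginal P(S) (row sums):
  P(S=0) = 1/4 + 0 = 1/4
  P(S=1) = 1/12 + 5/12 = 1/2
  P(S=2) = 1/4 + 0 = 1/4
Marginal P(T) (column sums):
  P(T=0) = 1/4 + 1/12 + 1/4 = 7/12
  P(T=1) = 0 + 5/12 + 0 = 5/12

H(S) = -[(1/4)·log₂(1/4) + (1/2)·log₂(1/2) + (1/4)·log₂(1/4)]
  = 0.5000 + 0.5000 + 0.5000
  = 1.5000 bits
H(T) = -[(7/12)·log₂(7/12) + (5/12)·log₂(5/12)]
  = 0.4536 + 0.5263
  = 0.9799 bits
H(S,T) = -[(1/4)·log₂(1/4) + (1/12)·log₂(1/12) + (5/12)·log₂(5/12) + (1/4)·log₂(1/4)]
  = 0.5000 + 0.2987 + 0.5263 + 0.5000
  = 1.8250 bits

I(S;T) = H(S) + H(T) - H(S,T)
  = 1.5000 + 0.9799 - 1.8250
  = 0.6549 bits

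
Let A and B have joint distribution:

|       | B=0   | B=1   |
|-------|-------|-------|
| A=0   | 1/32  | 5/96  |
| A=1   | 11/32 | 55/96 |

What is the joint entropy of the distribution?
H(A,B) = -Σ P(A,B) log₂ P(A,B), summed over the non-zero cells:
H(A,B) = -[(1/32)·log₂(1/32) + (5/96)·log₂(5/96) + (11/32)·log₂(11/32) + (55/96)·log₂(55/96)]
  = 0.1563 + 0.2220 + 0.5296 + 0.4604
  = 1.3683 bits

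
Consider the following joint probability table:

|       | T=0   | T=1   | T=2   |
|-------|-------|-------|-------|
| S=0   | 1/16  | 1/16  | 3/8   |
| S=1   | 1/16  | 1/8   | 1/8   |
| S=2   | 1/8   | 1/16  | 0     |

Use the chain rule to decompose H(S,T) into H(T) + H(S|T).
By the chain rule: H(S,T) = H(T) + H(S|T)

Marginal P(T) (column sums):
  P(T=0) = 1/16 + 1/16 + 1/8 = 1/4
  P(T=1) = 1/16 + 1/8 + 1/16 = 1/4
  P(T=2) = 3/8 + 1/8 + 0 = 1/2
H(T) = -[(1/4)·log₂(1/4) + (1/4)·log₂(1/4) + (1/2)·log₂(1/2)]
  = 0.5000 + 0.5000 + 0.5000
  = 1.5000 bits
H(S|T) = -Σ P(S,T)·log₂ P(S|T), where P(S|T) = P(S,T) / P(T)
  (cells with P(S,T) = 0 contribute 0)
  (S=0,T=0): P(S|T) = (1/16)/(1/4) = 1/4;  -(1/16)·log₂(1/4) = 0.1250
  (S=0,T=1): P(S|T) = (1/16)/(1/4) = 1/4;  -(1/16)·log₂(1/4) = 0.1250
  (S=0,T=2): P(S|T) = (3/8)/(1/2) = 3/4;  -(3/8)·log₂(3/4) = 0.1556
  (S=1,T=0): P(S|T) = (1/16)/(1/4) = 1/4;  -(1/16)·log₂(1/4) = 0.1250
  (S=1,T=1): P(S|T) = (1/8)/(1/4) = 1/2;  -(1/8)·log₂(1/2) = 0.1250
  (S=1,T=2): P(S|T) = (1/8)/(1/2) = 1/4;  -(1/8)·log₂(1/4) = 0.2500
  (S=2,T=0): P(S|T) = (1/8)/(1/4) = 1/2;  -(1/8)·log₂(1/2) = 0.1250
  (S=2,T=1): P(S|T) = (1/16)/(1/4) = 1/4;  -(1/16)·log₂(1/4) = 0.1250
H(S|T) = 0.1250 + 0.1250 + 0.1556 + 0.1250 + 0.1250 + 0.2500 + 0.1250 + 0.1250
  = 1.1556 bits

H(S,T) = H(T) + H(S|T) = 1.5000 + 1.1556 = 2.6556 bits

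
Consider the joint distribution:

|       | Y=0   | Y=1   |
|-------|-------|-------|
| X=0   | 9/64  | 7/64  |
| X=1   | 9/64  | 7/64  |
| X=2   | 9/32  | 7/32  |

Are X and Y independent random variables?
Marginal P(X) (row sums):
  P(X=0) = 9/64 + 7/64 = 1/4
  P(X=1) = 9/64 + 7/64 = 1/4
  P(X=2) = 9/32 + 7/32 = 1/2
Marginal P(Y) (column sums):
  P(Y=0) = 9/64 + 9/64 + 9/32 = 9/16
  P(Y=1) = 7/64 + 7/64 + 7/32 = 7/16

X and Y are independent iff P(X=i,Y=j) = P(X=i)·P(Y=j) for every cell.
  P(X=0)·P(Y=0) = 1/4 × 9/16 = 9/64 = P(X=0,Y=0) ✓
  P(X=0)·P(Y=1) = 1/4 × 7/16 = 7/64 = P(X=0,Y=1) ✓
  P(X=1)·P(Y=0) = 1/4 × 9/16 = 9/64 = P(X=1,Y=0) ✓
  P(X=1)·P(Y=1) = 1/4 × 7/16 = 7/64 = P(X=1,Y=1) ✓
  P(X=2)·P(Y=0) = 1/2 × 9/16 = 9/32 = P(X=2,Y=0) ✓
  P(X=2)·P(Y=1) = 1/2 × 7/16 = 7/32 = P(X=2,Y=1) ✓

Yes, X and Y are independent: every cell factors, so I(X;Y) = 0 bits.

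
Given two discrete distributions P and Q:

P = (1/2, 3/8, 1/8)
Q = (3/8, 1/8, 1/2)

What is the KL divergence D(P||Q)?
D(P||Q) = Σ P(i) log₂(P(i)/Q(i))
  i=0: (1/2) × log₂((1/2)/(3/8)) = (1/2) × log₂(4/3) = 0.2075
  i=1: (3/8) × log₂((3/8)/(1/8)) = (3/8) × log₂(3) = 0.5944
  i=2: (1/8) × log₂((1/8)/(1/2)) = (1/8) × log₂(1/4) = -0.2500
D(P||Q) = 0.2075 + 0.5944 - 0.2500
  = 0.5519 bits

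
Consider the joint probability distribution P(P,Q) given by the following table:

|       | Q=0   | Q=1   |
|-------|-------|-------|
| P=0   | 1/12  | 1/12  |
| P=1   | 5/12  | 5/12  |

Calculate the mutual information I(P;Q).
Marginal P(P) (row sums):
  P(P=0) = 1/12 + 1/12 = 1/6
  P(P=1) = 5/12 + 5/12 = 5/6
Marginal P(Q) (column sums):
  P(Q=0) = 1/12 + 5/12 = 1/2
  P(Q=1) = 1/12 + 5/12 = 1/2

H(P) = -[(1/6)·log₂(1/6) + (5/6)·log₂(5/6)]
  = 0.4308 + 0.2192
  = 0.6500 bits
H(Q) = -[(1/2)·log₂(1/2) + (1/2)·log₂(1/2)]
  = 0.5000 + 0.5000
  = 1.0000 bits
H(P,Q) = -[(1/12)·log₂(1/12) + (1/12)·log₂(1/12) + (5/12)·log₂(5/12) + (5/12)·log₂(5/12)]
  = 0.2987 + 0.2987 + 0.5263 + 0.5263
  = 1.6500 bits

I(P;Q) = H(P) + H(Q) - H(P,Q)
  = 0.6500 + 1.0000 - 1.6500
  = 0.0000 bits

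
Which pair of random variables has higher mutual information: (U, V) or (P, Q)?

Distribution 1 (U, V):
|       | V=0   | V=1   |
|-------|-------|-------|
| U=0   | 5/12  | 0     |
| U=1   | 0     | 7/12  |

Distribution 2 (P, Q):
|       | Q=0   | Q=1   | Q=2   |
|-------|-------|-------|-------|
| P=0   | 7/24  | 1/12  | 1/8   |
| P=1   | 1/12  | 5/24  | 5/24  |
Distribution 1 (U, V):
Marginal P(U) (row sums):
  P(U=0) = 5/12 + 0 = 5/12
  P(U=1) = 0 + 7/12 = 7/12
Marginal P(V) (column sums):
  P(V=0) = 5/12 + 0 = 5/12
  P(V=1) = 0 + 7/12 = 7/12

H(U) = -[(5/12)·log₂(5/12) + (7/12)·log₂(7/12)]
  = 0.5263 + 0.4536
  = 0.9799 bits
H(V) = -[(5/12)·log₂(5/12) + (7/12)·log₂(7/12)]
  = 0.5263 + 0.4536
  = 0.9799 bits
H(U,V) = -[(5/12)·log₂(5/12) + (7/12)·log₂(7/12)]
  = 0.5263 + 0.4536
  = 0.9799 bits

I(U;V) = H(U) + H(V) - H(U,V)
  = 0.9799 + 0.9799 - 0.9799
  = 0.9799 bits

Distribution 2 (P, Q):
Marginal P(P) (row sums):
  P(P=0) = 7/24 + 1/12 + 1/8 = 1/2
  P(P=1) = 1/12 + 5/24 + 5/24 = 1/2
Marginal P(Q) (column sums):
  P(Q=0) = 7/24 + 1/12 = 3/8
  P(Q=1) = 1/12 + 5/24 = 7/24
  P(Q=2) = 1/8 + 5/24 = 1/3

H(P) = -[(1/2)·log₂(1/2) + (1/2)·log₂(1/2)]
  = 0.5000 + 0.5000
  = 1.0000 bits
H(Q) = -[(3/8)·log₂(3/8) + (7/24)·log₂(7/24) + (1/3)·log₂(1/3)]
  = 0.5306 + 0.5185 + 0.5283
  = 1.5774 bits
H(P,Q) = -[(7/24)·log₂(7/24) + (1/12)·log₂(1/12) + (1/8)·log₂(1/8) + (1/12)·log₂(1/12) + (5/24)·log₂(5/24) + (5/24)·log₂(5/24)]
  = 0.5185 + 0.2987 + 0.3750 + 0.2987 + 0.4715 + 0.4715
  = 2.4339 bits

I(P;Q) = H(P) + H(Q) - H(P,Q)
  = 1.0000 + 1.5774 - 2.4339
  = 0.1435 bits

I(U;V) = 0.9799 bits > I(P;Q) = 0.1435 bits, so (U, V) has the higher mutual information (stronger dependence).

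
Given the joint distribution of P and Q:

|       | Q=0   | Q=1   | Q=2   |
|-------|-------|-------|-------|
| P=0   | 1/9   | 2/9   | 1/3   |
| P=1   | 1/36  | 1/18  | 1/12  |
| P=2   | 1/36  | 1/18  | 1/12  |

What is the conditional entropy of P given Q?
Marginal P(Q) (column sums):
  P(Q=0) = 1/9 + 1/36 + 1/36 = 1/6
  P(Q=1) = 2/9 + 1/18 + 1/18 = 1/3
  P(Q=2) = 1/3 + 1/12 + 1/12 = 1/2

H(P|Q) = -Σ P(P,Q)·log₂ P(P|Q), where P(P|Q) = P(P,Q) / P(Q)
  (P=0,Q=0): P(P|Q) = (1/9)/(1/6) = 2/3;  -(1/9)·log₂(2/3) = 0.0650
  (P=0,Q=1): P(P|Q) = (2/9)/(1/3) = 2/3;  -(2/9)·log₂(2/3) = 0.1300
  (P=0,Q=2): P(P|Q) = (1/3)/(1/2) = 2/3;  -(1/3)·log₂(2/3) = 0.1950
  (P=1,Q=0): P(P|Q) = (1/36)/(1/6) = 1/6;  -(1/36)·log₂(1/6) = 0.0718
  (P=1,Q=1): P(P|Q) = (1/18)/(1/3) = 1/6;  -(1/18)·log₂(1/6) = 0.1436
  (P=1,Q=2): P(P|Q) = (1/12)/(1/2) = 1/6;  -(1/12)·log₂(1/6) = 0.2154
  (P=2,Q=0): P(P|Q) = (1/36)/(1/6) = 1/6;  -(1/36)·log₂(1/6) = 0.0718
  (P=2,Q=1): P(P|Q) = (1/18)/(1/3) = 1/6;  -(1/18)·log₂(1/6) = 0.1436
  (P=2,Q=2): P(P|Q) = (1/12)/(1/2) = 1/6;  -(1/12)·log₂(1/6) = 0.2154
H(P|Q) = 0.0650 + 0.1300 + 0.1950 + 0.0718 + 0.1436 + 0.2154 + 0.0718 + 0.1436 + 0.2154
  = 1.2516 bits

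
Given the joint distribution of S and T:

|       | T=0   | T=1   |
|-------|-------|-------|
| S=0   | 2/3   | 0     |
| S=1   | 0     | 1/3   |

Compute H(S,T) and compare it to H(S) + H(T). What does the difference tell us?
Marginal P(S) (row sums):
  P(S=0) = 2/3 + 0 = 2/3
  P(S=1) = 0 + 1/3 = 1/3
Marginal P(T) (column sums):
  P(T=0) = 2/3 + 0 = 2/3
  P(T=1) = 0 + 1/3 = 1/3

H(S,T) = -[(2/3)·log₂(2/3) + (1/3)·log₂(1/3)]
  = 0.3900 + 0.5283
  = 0.9183 bits
H(S) = -[(2/3)·log₂(2/3) + (1/3)·log₂(1/3)]
  = 0.3900 + 0.5283
  = 0.9183 bits
H(T) = -[(2/3)·log₂(2/3) + (1/3)·log₂(1/3)]
  = 0.3900 + 0.5283
  = 0.9183 bits

H(S) + H(T) = 0.9183 + 0.9183 = 1.8366 bits
Difference: H(S) + H(T) - H(S,T) = 1.8366 - 0.9183 = 0.9183 bits = I(S;T)

The difference is the mutual information; it is positive here, so S and T are dependent (knowing one reduces uncertainty about the other by 0.9183 bits).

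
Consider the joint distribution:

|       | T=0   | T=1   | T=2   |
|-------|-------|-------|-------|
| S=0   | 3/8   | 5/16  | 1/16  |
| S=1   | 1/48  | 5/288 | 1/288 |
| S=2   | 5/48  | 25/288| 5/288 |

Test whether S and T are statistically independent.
Marginal P(S) (row sums):
  P(S=0) = 3/8 + 5/16 + 1/16 = 3/4
  P(S=1) = 1/48 + 5/288 + 1/288 = 1/24
  P(S=2) = 5/48 + 25/288 + 5/288 = 5/24
Marginal P(T) (column sums):
  P(T=0) = 3/8 + 1/48 + 5/48 = 1/2
  P(T=1) = 5/16 + 5/288 + 25/288 = 5/12
  P(T=2) = 1/16 + 1/288 + 5/288 = 1/12

S and T are independent iff P(S=i,T=j) = P(S=i)·P(T=j) for every cell.
  P(S=0)·P(T=0) = 3/4 × 1/2 = 3/8 = P(S=0,T=0) ✓
  P(S=0)·P(T=1) = 3/4 × 5/12 = 5/16 = P(S=0,T=1) ✓
  P(S=0)·P(T=2) = 3/4 × 1/12 = 1/16 = P(S=0,T=2) ✓
  P(S=1)·P(T=0) = 1/24 × 1/2 = 1/48 = P(S=1,T=0) ✓
  P(S=1)·P(T=1) = 1/24 × 5/12 = 5/288 = P(S=1,T=1) ✓
  P(S=1)·P(T=2) = 1/24 × 1/12 = 1/288 = P(S=1,T=2) ✓
  P(S=2)·P(T=0) = 5/24 × 1/2 = 5/48 = P(S=2,T=0) ✓
  P(S=2)·P(T=1) = 5/24 × 5/12 = 25/288 = P(S=2,T=1) ✓
  P(S=2)·P(T=2) = 5/24 × 1/12 = 5/288 = P(S=2,T=2) ✓

Yes, S and T are independent: every cell factors, so I(S;T) = 0 bits.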